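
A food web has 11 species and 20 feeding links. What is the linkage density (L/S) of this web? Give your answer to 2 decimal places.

L/S = 1.82

There are L = 20 links among S = 11 species.
L/S = 20/11 = 1.8182 ≈ 1.82.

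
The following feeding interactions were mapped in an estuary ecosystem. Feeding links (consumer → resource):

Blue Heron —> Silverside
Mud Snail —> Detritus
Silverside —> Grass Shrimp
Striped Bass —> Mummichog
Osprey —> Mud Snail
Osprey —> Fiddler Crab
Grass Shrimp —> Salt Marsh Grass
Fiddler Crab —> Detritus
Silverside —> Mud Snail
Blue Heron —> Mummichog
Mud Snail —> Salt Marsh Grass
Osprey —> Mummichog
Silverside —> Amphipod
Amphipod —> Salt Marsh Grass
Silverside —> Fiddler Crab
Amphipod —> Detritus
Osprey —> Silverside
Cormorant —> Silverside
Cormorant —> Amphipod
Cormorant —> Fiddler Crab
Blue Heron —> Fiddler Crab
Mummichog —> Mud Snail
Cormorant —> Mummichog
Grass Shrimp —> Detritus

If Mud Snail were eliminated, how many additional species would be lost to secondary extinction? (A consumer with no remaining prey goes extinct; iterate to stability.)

2

Remove Mud Snail.
Round 1: Mummichog (all prey gone) → extinct.
Round 2: Striped Bass (all prey gone) → extinct.
No further losses. Total secondary extinctions: 2.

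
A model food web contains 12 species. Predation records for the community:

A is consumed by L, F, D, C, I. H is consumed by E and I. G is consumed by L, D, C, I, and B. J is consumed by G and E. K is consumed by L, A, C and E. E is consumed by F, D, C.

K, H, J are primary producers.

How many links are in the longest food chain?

One longest chain: J → G → B.
It has 3 species and 2 links.

2 links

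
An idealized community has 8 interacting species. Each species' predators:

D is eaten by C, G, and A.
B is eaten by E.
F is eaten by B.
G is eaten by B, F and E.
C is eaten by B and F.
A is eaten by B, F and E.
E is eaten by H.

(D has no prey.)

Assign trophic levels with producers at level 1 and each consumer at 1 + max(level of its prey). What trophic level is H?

Trophic level 6

D is a producer → level 1.
C eats D → level 2.
F eats C (level 2); other prey at levels: G 2, A 2 → level 3.
B eats F (level 3); other prey at levels: C 2, G 2, A 2 → level 4.
E eats B (level 4); other prey at levels: G 2, A 2 → level 5.
H eats E → level 6.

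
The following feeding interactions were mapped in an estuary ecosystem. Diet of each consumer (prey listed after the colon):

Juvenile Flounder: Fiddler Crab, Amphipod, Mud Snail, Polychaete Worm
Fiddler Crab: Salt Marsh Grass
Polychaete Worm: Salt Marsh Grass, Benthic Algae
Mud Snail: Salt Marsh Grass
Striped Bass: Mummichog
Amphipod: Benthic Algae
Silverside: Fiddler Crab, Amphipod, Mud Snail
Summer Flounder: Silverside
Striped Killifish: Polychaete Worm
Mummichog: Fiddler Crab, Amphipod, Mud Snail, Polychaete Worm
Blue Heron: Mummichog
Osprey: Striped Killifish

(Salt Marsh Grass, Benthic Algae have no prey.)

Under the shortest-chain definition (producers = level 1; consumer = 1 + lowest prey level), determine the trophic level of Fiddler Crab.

Trophic level 2

Salt Marsh Grass is a producer → level 1.
Fiddler Crab eats Salt Marsh Grass → level 2.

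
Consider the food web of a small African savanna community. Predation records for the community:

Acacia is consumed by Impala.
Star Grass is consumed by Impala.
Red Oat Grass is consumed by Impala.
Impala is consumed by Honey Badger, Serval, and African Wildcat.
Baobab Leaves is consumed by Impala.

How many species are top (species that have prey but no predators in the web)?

3

Top species (has prey, but nothing eats it): Serval, African Wildcat, Honey Badger.
Count: 3.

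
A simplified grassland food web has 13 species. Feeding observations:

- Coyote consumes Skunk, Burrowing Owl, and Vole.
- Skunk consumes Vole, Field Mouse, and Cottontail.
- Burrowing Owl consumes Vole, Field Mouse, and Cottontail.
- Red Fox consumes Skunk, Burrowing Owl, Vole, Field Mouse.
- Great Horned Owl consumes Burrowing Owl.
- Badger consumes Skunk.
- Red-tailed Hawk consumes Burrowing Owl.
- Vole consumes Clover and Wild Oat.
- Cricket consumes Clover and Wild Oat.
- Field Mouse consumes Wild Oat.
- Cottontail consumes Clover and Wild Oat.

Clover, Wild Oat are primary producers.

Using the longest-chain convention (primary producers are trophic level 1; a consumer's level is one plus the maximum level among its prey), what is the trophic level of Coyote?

Trophic level 4

Clover is a producer → level 1.
Vole eats Clover (level 1); other prey at levels: Wild Oat 1 → level 2.
Skunk eats Vole (level 2); other prey at levels: Cottontail 2, Field Mouse 2 → level 3.
Coyote eats Skunk (level 3); other prey at levels: Vole 2, Burrowing Owl 3 → level 4.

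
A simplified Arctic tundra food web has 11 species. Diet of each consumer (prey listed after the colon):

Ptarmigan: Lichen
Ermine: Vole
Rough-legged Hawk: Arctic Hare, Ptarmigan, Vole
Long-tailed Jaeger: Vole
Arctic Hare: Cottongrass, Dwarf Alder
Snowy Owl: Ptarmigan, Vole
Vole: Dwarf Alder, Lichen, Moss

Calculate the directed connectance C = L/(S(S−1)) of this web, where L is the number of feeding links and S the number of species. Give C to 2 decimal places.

The web has S = 11 species and L = 13 feeding links.
C = L / (S(S−1)) = 13 / 110 = 0.1182 ≈ 0.12.

C = 0.12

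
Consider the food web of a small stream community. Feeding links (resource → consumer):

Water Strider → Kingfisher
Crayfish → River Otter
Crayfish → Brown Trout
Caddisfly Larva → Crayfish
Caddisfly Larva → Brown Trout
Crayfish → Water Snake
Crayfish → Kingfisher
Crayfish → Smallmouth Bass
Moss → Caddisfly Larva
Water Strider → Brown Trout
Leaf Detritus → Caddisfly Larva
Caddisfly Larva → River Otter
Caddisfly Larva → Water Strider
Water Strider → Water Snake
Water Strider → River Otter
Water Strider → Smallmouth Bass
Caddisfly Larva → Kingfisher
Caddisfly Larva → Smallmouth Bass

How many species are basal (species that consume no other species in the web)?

Basal species (no prey listed): Moss, Leaf Detritus.
Count: 2.

2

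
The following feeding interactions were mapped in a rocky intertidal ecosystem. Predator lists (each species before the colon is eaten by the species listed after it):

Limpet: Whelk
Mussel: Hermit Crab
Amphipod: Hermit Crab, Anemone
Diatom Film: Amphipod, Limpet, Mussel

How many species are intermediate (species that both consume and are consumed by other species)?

Intermediate species (has both prey and predators): Amphipod, Limpet, Mussel.
Count: 3.

3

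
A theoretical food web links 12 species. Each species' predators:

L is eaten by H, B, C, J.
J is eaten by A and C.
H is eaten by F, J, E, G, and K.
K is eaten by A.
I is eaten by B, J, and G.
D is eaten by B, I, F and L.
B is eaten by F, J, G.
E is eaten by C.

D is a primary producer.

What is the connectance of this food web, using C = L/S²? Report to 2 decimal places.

C = 0.16

The web has S = 12 species and L = 23 feeding links.
C = L / S² = 23 / 144 = 0.1597 ≈ 0.16.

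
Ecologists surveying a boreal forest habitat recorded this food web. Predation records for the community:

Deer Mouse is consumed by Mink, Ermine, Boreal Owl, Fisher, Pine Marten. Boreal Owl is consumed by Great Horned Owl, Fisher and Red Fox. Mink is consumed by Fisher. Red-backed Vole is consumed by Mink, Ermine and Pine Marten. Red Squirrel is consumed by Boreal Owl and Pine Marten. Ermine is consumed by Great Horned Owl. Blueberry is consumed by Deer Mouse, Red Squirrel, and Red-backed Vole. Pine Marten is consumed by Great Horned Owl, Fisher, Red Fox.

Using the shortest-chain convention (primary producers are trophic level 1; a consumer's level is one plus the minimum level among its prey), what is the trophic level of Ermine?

Blueberry is a producer → level 1.
Deer Mouse eats Blueberry → level 2.
Ermine eats Deer Mouse → level 3.
No prey of Ermine is below level 2, so 3 is the minimum.

Trophic level 3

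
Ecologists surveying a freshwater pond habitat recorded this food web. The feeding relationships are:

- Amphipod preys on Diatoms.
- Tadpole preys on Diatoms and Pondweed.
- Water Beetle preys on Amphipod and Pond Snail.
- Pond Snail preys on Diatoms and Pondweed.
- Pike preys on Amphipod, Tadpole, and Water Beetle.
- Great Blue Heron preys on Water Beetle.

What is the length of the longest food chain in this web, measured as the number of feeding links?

3 links

One longest chain: Pondweed → Pond Snail → Water Beetle → Pike.
It has 4 species and 3 links.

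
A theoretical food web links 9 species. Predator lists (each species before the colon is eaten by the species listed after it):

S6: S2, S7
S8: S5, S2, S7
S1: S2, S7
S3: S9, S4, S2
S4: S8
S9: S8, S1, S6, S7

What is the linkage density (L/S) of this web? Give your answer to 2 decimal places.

L/S = 1.67

There are L = 15 links among S = 9 species.
L/S = 15/9 = 1.6667 ≈ 1.67.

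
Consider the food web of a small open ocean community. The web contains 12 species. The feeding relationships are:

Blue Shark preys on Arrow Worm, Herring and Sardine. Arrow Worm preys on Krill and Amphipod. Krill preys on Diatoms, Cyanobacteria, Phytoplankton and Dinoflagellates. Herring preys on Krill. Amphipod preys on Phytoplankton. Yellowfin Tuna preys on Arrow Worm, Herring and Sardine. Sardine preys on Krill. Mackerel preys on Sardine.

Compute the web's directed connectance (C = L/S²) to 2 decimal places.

The web has S = 12 species and L = 16 feeding links.
C = L / S² = 16 / 144 = 0.1111 ≈ 0.11.

C = 0.11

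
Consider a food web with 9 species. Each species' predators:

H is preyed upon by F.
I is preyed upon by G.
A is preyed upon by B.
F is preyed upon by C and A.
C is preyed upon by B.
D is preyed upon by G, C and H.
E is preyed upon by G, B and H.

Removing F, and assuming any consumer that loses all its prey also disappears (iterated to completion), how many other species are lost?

Remove F.
Round 1: A (all prey gone) → extinct.
No further losses. Total secondary extinctions: 1.

1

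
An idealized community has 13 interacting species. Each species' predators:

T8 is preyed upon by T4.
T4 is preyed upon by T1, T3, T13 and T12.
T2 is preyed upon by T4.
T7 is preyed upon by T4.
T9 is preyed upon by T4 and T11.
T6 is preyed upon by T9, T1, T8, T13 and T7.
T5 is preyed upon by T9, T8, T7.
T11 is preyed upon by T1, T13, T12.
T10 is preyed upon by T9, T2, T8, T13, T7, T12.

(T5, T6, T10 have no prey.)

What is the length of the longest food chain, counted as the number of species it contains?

4 species

One longest chain: T5 → T7 → T4 → T3.
It has 4 species and 3 links.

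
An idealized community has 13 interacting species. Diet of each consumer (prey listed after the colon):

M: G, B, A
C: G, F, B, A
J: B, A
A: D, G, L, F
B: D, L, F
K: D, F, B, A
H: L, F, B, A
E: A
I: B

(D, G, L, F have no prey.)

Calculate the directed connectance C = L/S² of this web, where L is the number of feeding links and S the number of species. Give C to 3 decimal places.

The web has S = 13 species and L = 26 feeding links.
C = L / S² = 26 / 169 = 0.1538 ≈ 0.154.

C = 0.154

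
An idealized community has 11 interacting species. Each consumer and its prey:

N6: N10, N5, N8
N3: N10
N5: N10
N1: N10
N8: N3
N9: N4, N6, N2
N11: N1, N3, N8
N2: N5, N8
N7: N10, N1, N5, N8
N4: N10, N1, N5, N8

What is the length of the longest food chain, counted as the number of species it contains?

5 species

One longest chain: N10 → N3 → N8 → N6 → N9.
It has 5 species and 4 links.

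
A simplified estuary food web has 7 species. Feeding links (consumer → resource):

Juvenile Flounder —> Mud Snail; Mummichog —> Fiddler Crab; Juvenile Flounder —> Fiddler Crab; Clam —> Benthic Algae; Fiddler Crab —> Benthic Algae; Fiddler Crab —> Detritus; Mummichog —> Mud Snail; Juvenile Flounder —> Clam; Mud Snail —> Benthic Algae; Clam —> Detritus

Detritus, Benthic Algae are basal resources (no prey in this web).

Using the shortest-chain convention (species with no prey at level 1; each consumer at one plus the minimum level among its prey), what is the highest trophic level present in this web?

Basal resources (level 1): Detritus, Benthic Algae.
Following each consumer down to its lowest-level prey: Detritus → Clam → Juvenile Flounder (levels 1 through 3).
All prey of Juvenile Flounder (Clam 2, Mud Snail 2, Fiddler Crab 2) are at level 2 or above, so Juvenile Flounder is at level 1 + 2 = 3.
Every consumer has at least one prey at level 2 or below, so none exceeds level 3.

3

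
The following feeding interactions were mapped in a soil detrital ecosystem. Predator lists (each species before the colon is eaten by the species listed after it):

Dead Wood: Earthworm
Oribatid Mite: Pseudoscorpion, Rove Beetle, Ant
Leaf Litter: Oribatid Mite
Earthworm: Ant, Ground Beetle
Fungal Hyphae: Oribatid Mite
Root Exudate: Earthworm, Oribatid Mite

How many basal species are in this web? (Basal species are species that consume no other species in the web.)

Basal species (no prey listed): Fungal Hyphae, Dead Wood, Leaf Litter, Root Exudate.
Count: 4.

4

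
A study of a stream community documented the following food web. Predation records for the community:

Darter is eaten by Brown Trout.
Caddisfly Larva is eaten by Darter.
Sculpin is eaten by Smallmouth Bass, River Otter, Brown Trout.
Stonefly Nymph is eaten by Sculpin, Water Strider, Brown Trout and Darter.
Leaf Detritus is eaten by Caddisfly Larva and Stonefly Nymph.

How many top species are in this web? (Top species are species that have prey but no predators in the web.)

4

Top species (has prey, but nothing eats it): Water Strider, Brown Trout, Smallmouth Bass, River Otter.
Count: 4.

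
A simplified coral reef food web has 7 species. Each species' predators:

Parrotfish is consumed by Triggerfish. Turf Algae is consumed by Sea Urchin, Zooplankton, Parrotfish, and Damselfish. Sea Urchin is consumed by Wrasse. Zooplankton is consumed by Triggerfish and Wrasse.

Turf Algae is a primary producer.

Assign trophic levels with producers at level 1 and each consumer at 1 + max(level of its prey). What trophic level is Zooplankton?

Turf Algae is a producer → level 1.
Zooplankton eats Turf Algae → level 2.

Trophic level 2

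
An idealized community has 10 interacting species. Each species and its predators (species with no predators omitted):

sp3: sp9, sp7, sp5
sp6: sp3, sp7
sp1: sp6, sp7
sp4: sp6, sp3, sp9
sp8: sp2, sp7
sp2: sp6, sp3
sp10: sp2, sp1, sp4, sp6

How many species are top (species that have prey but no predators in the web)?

3

Top species (has prey, but nothing eats it): sp9, sp7, sp5.
Count: 3.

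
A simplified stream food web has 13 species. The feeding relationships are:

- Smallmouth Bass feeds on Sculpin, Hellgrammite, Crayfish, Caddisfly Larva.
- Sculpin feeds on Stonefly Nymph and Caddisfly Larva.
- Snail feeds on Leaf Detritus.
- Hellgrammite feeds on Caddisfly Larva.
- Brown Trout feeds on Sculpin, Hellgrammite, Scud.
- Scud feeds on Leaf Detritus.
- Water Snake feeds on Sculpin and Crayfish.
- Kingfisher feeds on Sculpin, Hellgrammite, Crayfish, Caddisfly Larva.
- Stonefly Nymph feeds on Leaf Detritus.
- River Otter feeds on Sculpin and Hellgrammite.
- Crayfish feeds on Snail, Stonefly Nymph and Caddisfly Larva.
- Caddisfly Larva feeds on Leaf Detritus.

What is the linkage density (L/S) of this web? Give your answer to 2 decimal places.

L/S = 1.92

There are L = 25 links among S = 13 species.
L/S = 25/13 = 1.9231 ≈ 1.92.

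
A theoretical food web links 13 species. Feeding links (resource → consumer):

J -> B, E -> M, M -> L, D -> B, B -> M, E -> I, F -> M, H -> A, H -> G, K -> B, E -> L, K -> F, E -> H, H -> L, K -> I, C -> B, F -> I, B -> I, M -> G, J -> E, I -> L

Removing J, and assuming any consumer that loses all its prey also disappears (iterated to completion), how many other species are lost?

Remove J.
Round 1: E (all prey gone) → extinct.
Round 2: H (all prey gone) → extinct.
Round 3: A (all prey gone) → extinct.
No further losses. Total secondary extinctions: 3.

3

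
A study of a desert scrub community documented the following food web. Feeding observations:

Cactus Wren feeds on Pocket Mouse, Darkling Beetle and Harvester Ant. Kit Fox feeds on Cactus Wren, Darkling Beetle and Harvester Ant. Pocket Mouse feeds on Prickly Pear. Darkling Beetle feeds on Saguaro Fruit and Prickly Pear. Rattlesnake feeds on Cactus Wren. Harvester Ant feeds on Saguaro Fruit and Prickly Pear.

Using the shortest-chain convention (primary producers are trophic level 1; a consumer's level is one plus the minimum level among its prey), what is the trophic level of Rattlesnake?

Prickly Pear is a producer → level 1.
Pocket Mouse eats Prickly Pear → level 2.
Cactus Wren eats Pocket Mouse → level 3.
Rattlesnake eats Cactus Wren → level 4.
No prey of Rattlesnake is below level 3, so 4 is the minimum.

Trophic level 4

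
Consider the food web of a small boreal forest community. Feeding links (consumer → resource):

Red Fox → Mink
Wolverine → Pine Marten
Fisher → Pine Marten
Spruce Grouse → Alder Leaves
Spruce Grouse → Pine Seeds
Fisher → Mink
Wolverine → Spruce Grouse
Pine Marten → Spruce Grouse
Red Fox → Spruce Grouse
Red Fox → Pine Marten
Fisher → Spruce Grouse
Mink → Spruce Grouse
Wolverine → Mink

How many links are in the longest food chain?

One longest chain: Pine Seeds → Spruce Grouse → Pine Marten → Red Fox.
It has 4 species and 3 links.

3 links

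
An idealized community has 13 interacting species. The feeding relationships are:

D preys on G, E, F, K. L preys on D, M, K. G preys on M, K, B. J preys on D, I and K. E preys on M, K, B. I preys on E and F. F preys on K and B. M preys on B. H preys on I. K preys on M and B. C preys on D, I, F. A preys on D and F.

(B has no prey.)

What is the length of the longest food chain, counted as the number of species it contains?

One longest chain: B → M → K → E → D → J.
It has 6 species and 5 links.

6 species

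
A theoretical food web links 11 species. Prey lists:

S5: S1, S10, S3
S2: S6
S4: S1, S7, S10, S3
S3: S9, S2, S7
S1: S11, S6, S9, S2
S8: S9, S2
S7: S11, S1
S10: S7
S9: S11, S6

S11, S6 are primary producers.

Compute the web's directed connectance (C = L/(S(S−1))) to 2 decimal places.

C = 0.20

The web has S = 11 species and L = 22 feeding links.
C = L / (S(S−1)) = 22 / 110 = 0.2000 ≈ 0.20.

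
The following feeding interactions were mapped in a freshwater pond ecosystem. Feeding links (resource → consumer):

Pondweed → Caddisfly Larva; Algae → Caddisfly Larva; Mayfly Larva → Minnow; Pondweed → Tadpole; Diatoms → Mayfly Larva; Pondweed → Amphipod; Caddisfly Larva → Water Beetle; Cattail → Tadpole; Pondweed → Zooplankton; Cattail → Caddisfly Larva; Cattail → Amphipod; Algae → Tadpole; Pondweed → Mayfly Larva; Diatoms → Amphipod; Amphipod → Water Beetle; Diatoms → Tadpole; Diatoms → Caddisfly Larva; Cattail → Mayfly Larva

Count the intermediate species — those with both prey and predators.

Intermediate species (has both prey and predators): Amphipod, Mayfly Larva, Caddisfly Larva.
Count: 3.

3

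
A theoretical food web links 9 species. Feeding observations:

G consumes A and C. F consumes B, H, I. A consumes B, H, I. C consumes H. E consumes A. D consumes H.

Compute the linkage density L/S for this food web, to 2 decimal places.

L/S = 1.22

There are L = 11 links among S = 9 species.
L/S = 11/9 = 1.2222 ≈ 1.22.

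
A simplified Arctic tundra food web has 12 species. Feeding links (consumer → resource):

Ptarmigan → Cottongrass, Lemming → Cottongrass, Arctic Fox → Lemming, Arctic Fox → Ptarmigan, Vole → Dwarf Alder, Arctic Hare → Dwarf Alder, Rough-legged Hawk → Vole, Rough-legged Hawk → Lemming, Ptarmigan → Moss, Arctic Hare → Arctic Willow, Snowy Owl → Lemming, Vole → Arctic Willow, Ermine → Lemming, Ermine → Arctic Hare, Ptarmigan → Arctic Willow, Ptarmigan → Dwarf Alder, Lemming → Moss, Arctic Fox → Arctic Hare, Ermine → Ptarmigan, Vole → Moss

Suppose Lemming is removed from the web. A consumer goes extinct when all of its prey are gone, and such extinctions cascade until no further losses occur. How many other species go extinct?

Remove Lemming.
Round 1: Snowy Owl (all prey gone) → extinct.
No further losses. Total secondary extinctions: 1.

1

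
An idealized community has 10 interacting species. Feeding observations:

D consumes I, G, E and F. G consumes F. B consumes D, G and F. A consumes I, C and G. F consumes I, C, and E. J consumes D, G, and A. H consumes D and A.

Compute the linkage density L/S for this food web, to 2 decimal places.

L/S = 1.90

There are L = 19 links among S = 10 species.
L/S = 19/10 = 1.9000 ≈ 1.90.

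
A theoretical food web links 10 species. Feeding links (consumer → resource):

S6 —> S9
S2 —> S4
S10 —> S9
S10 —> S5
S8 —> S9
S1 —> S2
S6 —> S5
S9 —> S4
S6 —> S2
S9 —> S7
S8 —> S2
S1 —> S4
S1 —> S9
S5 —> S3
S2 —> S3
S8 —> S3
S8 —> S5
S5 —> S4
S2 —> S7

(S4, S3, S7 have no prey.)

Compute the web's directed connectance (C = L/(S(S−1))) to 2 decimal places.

The web has S = 10 species and L = 19 feeding links.
C = L / (S(S−1)) = 19 / 90 = 0.2111 ≈ 0.21.

C = 0.21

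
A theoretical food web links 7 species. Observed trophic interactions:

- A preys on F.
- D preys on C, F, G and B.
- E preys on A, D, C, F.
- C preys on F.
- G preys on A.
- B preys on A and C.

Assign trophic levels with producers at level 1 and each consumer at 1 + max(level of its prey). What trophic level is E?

F is a producer → level 1.
A eats F → level 2.
G eats A → level 3.
D eats G (level 3); other prey at levels: F 1, C 2, B 3 → level 4.
E eats D (level 4); other prey at levels: F 1, A 2, C 2 → level 5.

Trophic level 5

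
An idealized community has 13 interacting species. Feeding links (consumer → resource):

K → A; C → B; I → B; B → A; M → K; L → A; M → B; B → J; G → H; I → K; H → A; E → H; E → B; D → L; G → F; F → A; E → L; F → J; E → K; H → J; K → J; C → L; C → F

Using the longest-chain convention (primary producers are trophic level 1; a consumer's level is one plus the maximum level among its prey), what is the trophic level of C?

Trophic level 3

A is a producer → level 1.
F eats A (level 1); other prey at levels: J 1 → level 2.
C eats F (level 2); other prey at levels: L 2, B 2 → level 3.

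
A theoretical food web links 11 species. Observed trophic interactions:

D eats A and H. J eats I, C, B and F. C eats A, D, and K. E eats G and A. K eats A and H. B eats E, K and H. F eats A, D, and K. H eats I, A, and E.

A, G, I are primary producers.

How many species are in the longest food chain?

6 species

One longest chain: A → E → H → D → F → J.
It has 6 species and 5 links.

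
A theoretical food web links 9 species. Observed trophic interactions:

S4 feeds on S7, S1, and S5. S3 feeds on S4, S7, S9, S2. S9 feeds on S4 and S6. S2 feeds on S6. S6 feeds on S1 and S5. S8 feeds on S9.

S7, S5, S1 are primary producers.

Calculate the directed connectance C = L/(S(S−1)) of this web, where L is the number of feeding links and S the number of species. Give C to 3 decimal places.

The web has S = 9 species and L = 13 feeding links.
C = L / (S(S−1)) = 13 / 72 = 0.1806 ≈ 0.181.

C = 0.181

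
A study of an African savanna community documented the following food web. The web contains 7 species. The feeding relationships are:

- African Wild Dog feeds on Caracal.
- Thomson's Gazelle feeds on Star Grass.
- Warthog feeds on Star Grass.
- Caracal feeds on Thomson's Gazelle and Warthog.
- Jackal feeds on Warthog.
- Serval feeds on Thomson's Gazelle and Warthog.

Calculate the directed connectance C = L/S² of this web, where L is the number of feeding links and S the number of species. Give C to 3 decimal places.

The web has S = 7 species and L = 8 feeding links.
C = L / S² = 8 / 49 = 0.1633 ≈ 0.163.

C = 0.163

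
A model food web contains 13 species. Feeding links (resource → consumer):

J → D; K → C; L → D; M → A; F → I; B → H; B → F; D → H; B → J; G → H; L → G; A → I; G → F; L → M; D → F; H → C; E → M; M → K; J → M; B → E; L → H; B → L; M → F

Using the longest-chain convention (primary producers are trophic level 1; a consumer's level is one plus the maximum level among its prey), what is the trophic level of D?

B is a producer → level 1.
L eats B → level 2.
D eats L (level 2); other prey at levels: J 2 → level 3.

Trophic level 3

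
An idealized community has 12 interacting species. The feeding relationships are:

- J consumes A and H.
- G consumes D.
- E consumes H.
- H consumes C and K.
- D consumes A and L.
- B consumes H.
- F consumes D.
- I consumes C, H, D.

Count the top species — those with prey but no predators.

6

Top species (has prey, but nothing eats it): J, B, E, G, F, I.
Count: 6.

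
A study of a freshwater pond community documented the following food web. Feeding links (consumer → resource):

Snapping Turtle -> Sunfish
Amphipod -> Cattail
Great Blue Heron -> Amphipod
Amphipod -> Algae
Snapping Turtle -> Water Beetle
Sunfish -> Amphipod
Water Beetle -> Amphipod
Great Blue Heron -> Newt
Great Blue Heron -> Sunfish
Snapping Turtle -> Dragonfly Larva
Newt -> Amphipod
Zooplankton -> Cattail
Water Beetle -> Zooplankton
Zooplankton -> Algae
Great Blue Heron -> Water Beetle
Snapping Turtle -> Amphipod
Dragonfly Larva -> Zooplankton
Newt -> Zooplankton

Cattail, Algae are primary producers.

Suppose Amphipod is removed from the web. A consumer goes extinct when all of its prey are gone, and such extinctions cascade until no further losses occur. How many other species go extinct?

1

Remove Amphipod.
Round 1: Sunfish (all prey gone) → extinct.
No further losses. Total secondary extinctions: 1.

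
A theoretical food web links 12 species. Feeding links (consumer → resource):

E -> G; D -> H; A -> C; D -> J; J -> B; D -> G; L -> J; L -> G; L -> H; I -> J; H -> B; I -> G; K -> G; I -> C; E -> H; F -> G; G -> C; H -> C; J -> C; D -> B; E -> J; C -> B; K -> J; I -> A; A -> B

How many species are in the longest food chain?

One longest chain: B → C → H → D.
It has 4 species and 3 links.

4 species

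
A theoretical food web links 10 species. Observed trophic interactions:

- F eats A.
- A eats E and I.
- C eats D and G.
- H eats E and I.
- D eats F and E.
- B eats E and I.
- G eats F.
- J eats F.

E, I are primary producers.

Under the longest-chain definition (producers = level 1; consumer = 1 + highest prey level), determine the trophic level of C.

Trophic level 5

E is a producer → level 1.
A eats E (level 1); other prey at levels: I 1 → level 2.
F eats A → level 3.
G eats F → level 4.
C eats G (level 4); other prey at levels: D 4 → level 5.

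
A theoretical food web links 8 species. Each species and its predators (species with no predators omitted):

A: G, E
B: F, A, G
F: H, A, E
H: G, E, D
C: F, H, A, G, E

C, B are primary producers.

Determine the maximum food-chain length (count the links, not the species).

One longest chain: C → F → H → G.
It has 4 species and 3 links.

3 links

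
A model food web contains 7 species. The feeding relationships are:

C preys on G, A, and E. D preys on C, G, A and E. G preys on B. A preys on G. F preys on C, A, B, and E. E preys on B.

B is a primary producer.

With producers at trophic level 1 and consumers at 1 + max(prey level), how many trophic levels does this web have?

5

Producers (level 1): B.
B → G → A → C → F gives F level 5.
No species has a prey at level 5, so no species reaches level 6.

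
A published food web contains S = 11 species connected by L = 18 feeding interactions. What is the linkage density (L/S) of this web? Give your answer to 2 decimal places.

There are L = 18 links among S = 11 species.
L/S = 18/11 = 1.6364 ≈ 1.64.

L/S = 1.64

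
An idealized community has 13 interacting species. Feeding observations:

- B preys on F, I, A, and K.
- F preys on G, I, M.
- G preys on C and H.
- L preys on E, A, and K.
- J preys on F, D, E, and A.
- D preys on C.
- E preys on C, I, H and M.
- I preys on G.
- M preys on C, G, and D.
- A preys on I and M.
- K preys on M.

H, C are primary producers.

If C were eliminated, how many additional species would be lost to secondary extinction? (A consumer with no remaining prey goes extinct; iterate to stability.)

Remove C.
Round 1: D (all prey gone) → extinct.
No further losses. Total secondary extinctions: 1.

1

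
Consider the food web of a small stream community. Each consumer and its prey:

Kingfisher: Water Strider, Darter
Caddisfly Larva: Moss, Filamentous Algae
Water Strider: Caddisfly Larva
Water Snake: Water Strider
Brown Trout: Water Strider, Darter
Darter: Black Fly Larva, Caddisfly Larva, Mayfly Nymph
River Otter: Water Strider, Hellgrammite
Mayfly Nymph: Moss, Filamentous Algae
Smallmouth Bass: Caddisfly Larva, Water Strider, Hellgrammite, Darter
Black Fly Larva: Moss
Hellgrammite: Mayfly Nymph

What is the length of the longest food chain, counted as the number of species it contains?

4 species

One longest chain: Moss → Caddisfly Larva → Water Strider → Brown Trout.
It has 4 species and 3 links.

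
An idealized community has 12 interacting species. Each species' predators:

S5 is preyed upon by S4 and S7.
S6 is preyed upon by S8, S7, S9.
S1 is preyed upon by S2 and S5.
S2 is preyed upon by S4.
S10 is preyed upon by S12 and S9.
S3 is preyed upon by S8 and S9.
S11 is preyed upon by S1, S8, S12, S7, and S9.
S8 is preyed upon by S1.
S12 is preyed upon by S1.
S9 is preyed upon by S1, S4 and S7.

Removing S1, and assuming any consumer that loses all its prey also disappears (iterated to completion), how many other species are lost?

Remove S1.
Round 1: S5 (all prey gone), S2 (all prey gone) → extinct.
No further losses. Total secondary extinctions: 2.

2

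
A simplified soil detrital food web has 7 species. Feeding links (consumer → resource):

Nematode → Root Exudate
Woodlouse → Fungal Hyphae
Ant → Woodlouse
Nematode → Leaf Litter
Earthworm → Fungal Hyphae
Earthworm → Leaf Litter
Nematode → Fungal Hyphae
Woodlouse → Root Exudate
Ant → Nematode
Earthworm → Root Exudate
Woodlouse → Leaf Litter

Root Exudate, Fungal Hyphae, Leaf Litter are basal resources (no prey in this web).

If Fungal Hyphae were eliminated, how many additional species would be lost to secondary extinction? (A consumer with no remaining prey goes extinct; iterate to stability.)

0

Remove Fungal Hyphae.
Every predator of it retains at least one other prey: Woodlouse still has Root Exudate, Leaf Litter; Earthworm still has Root Exudate, Leaf Litter; Nematode still has Root Exudate, Leaf Litter.
No consumer loses all prey, so no secondary extinctions occur.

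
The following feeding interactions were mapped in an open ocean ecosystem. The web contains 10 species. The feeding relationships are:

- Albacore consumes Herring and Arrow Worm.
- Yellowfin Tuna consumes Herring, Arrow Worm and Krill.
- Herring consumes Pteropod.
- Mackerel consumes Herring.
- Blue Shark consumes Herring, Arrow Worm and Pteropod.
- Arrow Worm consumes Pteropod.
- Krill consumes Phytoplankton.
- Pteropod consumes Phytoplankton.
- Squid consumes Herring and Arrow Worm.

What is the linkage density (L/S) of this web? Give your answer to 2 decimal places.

There are L = 15 links among S = 10 species.
L/S = 15/10 = 1.5000 ≈ 1.50.

L/S = 1.50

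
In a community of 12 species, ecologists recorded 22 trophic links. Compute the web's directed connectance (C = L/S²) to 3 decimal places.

C = 0.153

The web has S = 12 species and L = 22 feeding links.
C = L / S² = 22 / 144 = 0.1528 ≈ 0.153.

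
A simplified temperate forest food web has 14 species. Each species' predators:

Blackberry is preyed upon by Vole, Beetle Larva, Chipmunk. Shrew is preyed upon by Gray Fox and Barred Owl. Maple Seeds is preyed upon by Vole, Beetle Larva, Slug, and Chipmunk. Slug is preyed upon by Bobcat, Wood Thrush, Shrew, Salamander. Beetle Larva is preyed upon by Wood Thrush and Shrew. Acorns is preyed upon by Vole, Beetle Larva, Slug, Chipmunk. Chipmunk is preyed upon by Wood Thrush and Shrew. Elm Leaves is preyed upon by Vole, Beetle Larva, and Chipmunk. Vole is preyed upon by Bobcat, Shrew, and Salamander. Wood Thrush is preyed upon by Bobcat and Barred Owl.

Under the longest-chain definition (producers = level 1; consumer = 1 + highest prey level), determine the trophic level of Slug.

Maple Seeds is a producer → level 1.
Slug eats Maple Seeds (level 1); other prey at levels: Acorns 1 → level 2.

Trophic level 2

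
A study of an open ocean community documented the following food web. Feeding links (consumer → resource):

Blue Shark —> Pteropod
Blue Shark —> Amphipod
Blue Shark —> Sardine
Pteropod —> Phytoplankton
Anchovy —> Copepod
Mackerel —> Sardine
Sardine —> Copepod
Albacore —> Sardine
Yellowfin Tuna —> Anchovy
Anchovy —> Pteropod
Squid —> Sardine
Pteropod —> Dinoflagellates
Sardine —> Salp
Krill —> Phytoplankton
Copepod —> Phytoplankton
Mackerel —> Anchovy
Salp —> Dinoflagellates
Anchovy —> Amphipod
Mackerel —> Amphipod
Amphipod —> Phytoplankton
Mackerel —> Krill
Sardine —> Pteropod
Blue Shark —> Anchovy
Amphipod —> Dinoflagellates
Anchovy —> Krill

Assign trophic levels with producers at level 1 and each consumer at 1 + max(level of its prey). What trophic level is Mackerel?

Trophic level 4

Phytoplankton is a producer → level 1.
Krill eats Phytoplankton → level 2.
Anchovy eats Krill (level 2); other prey at levels: Pteropod 2, Copepod 2, Amphipod 2 → level 3.
Mackerel eats Anchovy (level 3); other prey at levels: Krill 2, Amphipod 2, Sardine 3 → level 4.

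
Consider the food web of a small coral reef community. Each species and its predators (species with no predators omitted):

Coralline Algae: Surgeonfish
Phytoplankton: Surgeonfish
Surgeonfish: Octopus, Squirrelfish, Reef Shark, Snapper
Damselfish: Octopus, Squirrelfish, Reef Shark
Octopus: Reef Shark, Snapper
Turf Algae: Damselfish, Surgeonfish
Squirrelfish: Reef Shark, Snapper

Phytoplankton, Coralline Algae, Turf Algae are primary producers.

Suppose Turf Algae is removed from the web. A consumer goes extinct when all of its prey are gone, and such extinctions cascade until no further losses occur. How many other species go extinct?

1

Remove Turf Algae.
Round 1: Damselfish (all prey gone) → extinct.
No further losses. Total secondary extinctions: 1.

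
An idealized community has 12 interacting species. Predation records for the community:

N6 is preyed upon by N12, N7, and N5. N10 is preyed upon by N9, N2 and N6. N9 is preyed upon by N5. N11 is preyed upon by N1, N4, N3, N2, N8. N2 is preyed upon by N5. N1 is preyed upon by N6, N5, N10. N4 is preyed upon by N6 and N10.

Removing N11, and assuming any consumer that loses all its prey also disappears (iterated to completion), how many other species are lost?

11

Remove N11.
Round 1: N1 (all prey gone), N3 (all prey gone), N8 (all prey gone), N4 (all prey gone) → extinct.
Round 2: N10 (all prey gone) → extinct.
Round 3: N6 (all prey gone), N9 (all prey gone), N2 (all prey gone) → extinct.
Round 4: N12 (all prey gone), N7 (all prey gone), N5 (all prey gone) → extinct.
No further losses. Total secondary extinctions: 11.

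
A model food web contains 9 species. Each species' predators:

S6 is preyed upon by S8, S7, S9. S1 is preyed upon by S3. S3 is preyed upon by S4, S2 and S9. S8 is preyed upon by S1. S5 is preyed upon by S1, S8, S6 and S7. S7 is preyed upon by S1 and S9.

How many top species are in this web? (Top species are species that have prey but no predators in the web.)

Top species (has prey, but nothing eats it): S2, S9, S4.
Count: 3.

3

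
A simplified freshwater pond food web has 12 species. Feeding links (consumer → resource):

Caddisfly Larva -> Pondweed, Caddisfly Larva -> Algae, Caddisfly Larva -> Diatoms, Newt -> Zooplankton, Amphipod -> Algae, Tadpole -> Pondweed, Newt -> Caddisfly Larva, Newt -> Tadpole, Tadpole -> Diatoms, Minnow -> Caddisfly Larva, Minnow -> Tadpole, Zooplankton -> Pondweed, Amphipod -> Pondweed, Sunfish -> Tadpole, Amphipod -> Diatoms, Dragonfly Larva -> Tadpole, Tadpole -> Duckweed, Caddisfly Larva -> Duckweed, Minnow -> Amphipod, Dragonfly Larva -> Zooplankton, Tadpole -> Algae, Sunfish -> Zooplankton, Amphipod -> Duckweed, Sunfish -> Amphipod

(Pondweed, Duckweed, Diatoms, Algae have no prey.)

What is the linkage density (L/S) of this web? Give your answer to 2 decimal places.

There are L = 24 links among S = 12 species.
L/S = 24/12 = 2.0000 ≈ 2.00.

L/S = 2.00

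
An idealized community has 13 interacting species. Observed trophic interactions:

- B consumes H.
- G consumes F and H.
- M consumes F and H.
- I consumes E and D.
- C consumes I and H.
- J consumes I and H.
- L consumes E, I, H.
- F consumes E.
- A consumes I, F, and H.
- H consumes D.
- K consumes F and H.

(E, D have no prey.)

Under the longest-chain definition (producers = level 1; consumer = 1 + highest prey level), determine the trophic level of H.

D is a producer → level 1.
H eats D → level 2.

Trophic level 2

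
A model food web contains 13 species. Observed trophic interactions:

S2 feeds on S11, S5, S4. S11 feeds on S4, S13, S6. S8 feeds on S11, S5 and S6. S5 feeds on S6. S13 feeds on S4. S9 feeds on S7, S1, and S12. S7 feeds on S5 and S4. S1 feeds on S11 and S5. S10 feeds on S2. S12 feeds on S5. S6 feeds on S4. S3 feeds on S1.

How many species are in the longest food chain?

One longest chain: S4 → S13 → S11 → S2 → S10.
It has 5 species and 4 links.

5 species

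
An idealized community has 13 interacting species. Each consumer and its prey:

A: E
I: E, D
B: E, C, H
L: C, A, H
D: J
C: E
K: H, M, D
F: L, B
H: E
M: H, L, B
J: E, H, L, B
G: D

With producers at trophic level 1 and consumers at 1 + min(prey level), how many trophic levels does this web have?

4

Producers (level 1): E.
Following each consumer down to its lowest-level prey: E → J → D → G (levels 1 through 4).
All prey of G (D 3) are at level 3 or above, so G is at level 1 + 3 = 4.
Every consumer has at least one prey at level 3 or below, so none exceeds level 4.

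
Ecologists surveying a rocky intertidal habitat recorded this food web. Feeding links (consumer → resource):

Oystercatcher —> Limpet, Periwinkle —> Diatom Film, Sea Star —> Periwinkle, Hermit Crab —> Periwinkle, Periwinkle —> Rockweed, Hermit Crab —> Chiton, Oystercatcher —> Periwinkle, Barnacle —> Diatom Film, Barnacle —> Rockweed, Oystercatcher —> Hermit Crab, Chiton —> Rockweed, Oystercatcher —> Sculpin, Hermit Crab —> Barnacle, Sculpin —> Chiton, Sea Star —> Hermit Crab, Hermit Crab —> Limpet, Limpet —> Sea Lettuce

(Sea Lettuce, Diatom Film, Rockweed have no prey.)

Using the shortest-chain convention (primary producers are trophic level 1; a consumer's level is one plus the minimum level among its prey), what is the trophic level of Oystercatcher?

Sea Lettuce is a producer → level 1.
Limpet eats Sea Lettuce → level 2.
Oystercatcher eats Limpet → level 3.
No prey of Oystercatcher is below level 2, so 3 is the minimum.

Trophic level 3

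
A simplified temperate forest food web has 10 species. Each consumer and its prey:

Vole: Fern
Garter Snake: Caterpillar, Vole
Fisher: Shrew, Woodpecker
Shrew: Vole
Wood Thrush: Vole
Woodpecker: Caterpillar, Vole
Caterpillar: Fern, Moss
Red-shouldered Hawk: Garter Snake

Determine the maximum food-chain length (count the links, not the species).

One longest chain: Fern → Vole → Shrew → Fisher.
It has 4 species and 3 links.

3 links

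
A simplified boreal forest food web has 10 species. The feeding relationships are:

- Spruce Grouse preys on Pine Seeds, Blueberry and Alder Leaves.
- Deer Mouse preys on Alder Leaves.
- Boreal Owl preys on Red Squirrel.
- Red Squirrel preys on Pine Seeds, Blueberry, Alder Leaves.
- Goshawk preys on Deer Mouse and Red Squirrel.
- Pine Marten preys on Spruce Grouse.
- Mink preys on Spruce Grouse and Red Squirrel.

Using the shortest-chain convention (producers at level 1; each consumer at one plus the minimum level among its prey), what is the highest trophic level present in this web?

3

Producers (level 1): Pine Seeds, Alder Leaves, Blueberry.
Following each consumer down to its lowest-level prey: Pine Seeds → Spruce Grouse → Pine Marten (levels 1 through 3).
All prey of Pine Marten (Spruce Grouse 2) are at level 2 or above, so Pine Marten is at level 1 + 2 = 3.
Every consumer has at least one prey at level 2 or below, so none exceeds level 3.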